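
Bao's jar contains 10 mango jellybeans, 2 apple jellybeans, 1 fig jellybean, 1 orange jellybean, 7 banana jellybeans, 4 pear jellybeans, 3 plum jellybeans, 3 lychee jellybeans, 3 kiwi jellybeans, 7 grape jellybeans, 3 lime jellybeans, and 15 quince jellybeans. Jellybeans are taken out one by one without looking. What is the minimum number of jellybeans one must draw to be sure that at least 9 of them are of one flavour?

Put each drawn jellybean into a box by flavour. The largest draw with every box below 9 takes min(count, 8) from each flavour; flavours with fewer than 8 contribute all they have.
Σ min(cᵢ, 8) = 8 + 2 + 1 + 1 + 7 + 4 + 3 + 3 + 3 + 7 + 3 + 8 = 50.
Draw number 50 + 1 = 51 must push one box to 9.

51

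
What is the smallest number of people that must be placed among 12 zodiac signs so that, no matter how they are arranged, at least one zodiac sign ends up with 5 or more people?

49

With 48 people one could put exactly 4 in each of the 12 zodiac signs, and no zodiac sign would reach 5.
One more person must land in a zodiac sign that already has 4, giving it 5.
So 12 × 4 + 1 = 49 people are required.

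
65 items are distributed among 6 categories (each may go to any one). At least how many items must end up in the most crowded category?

11

The 6 categories are the holes and the 65 items are the pigeons.
If every category held at most 10 items, the total would be at most 6 × 10 = 60, which is less than 65.
So some category holds at least ⌈65/6⌉ = 11 items.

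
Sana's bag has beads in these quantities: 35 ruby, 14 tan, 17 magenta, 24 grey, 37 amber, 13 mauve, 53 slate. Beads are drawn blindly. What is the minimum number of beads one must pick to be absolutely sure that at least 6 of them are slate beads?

In the worst case for collecting slate beads, every non-slate bead comes out first.
There are 35 + 14 + 17 + 24 + 37 + 13 = 140 non-slate beads altogether.
After those, each further bead must be slate, so 140 + 6 = 146 draws guarantee 6 slate beads.

146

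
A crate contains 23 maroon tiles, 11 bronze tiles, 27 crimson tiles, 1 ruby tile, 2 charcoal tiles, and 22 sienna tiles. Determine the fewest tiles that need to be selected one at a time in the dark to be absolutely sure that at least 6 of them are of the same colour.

Put each drawn tile into a box by colour. The largest draw with every box below 6 takes min(count, 5) from each colour; colours with fewer than 5 contribute all they have.
Σ min(cᵢ, 5) = 5 + 5 + 5 + 1 + 2 + 5 = 23.
Draw number 23 + 1 = 24 must push one box to 6.

24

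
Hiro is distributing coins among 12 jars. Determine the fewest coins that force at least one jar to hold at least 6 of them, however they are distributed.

With 60 coins one could put exactly 5 in each of the 12 jars, and no jar would reach 6.
One more coin must land in a jar that already has 5, giving it 6.
So 12 × 5 + 1 = 61 coins are required.

61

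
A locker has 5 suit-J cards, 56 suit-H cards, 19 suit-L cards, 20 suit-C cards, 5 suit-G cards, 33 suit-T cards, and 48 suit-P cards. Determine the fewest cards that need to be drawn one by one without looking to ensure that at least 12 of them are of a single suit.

66

An adversary could hand out at most 11 cards per suit (suit-J, suit-G run out sooner): 5 + 11 + 11 + 11 + 5 + 11 + 11 = 65 cards and still no suit has 12.
Pigeonhole: one more card lands in a suit already at 11, so 66 draws are enough and 65 are not.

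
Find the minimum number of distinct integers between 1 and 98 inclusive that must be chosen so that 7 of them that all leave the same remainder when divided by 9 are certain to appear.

55

Pigeonhole: the 9 residue classes mod 9 are the pigeonholes.
With 54 integers one could put 6 in each residue class and have no class reach 7.
The 55th integer pushes some class to 7, so 9·6 + 1 = 55.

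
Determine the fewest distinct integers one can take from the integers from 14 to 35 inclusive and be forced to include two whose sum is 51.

13

A set avoiding the sum 51 can contain at most one of each pair {x, 51−x}, plus the 2 elements whose complement lies outside the range.
The integers 14, …, 25 (12 of them) are such a set: any two sum to at least 14+15 = 29 and at most 24+25 = 49 < 51.
Any 13th integer completes one of the 10 pairs, so 13 choices force a sum of 51.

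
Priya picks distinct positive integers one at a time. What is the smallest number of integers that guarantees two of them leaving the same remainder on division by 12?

13

Pigeonhole: the 12 residue classes mod 12 are the pigeonholes.
With 12 integers one could put 1 in each residue class and have no class reach 2.
The 13th integer pushes some class to 2, so 12·1 + 1 = 13.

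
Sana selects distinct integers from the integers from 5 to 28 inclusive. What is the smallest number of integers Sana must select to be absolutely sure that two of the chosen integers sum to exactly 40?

17

Two chosen integers sum to 40 exactly when both halves of some pair {x, 40−x} with 12 ≤ x ≤ 40−x ≤ 28 are chosen — 8 such pairs.
The remaining 8 elements (those with no distinct partner in range) can never complete a 40-sum, so the worst case takes all of them and one from each pair: 8 + 8 = 16.
The 17th integer has to be the second member of some pair, so 16 + 1 = 17.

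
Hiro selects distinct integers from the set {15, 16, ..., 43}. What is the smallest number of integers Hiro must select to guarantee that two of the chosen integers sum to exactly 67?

20

A set avoiding the sum 67 can contain at most one of each pair {x, 67−x}, plus the 9 elements whose complement lies outside the range.
The integers 15, …, 33 (19 of them) are such a set: any two sum to at least 15+16 = 31 and at most 32+33 = 65 < 67.
Any 20th integer completes one of the 10 pairs, so 20 choices force a sum of 67.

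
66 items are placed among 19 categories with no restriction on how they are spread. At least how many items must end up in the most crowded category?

The 19 categories are the holes and the 66 items are the pigeons.
If every category held at most 3 items, the total would be at most 19 × 3 = 57, which is less than 66.
So some category holds at least ⌈66/19⌉ = 4 items.

4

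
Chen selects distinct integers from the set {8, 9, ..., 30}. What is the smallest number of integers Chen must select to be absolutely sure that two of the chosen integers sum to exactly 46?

Group the elements by complementary pair {x, 46−x}: {16,30}, {17,29}, {18,28}, …, giving 7 two-element pairs, the single value 23 (it cannot pair with itself since the integers are distinct), and 8 integers whose partner 46−x falls outside [8,30].
Treating each of those 16 groups as a pigeonhole, one can pick one integer per group — 16 integers — with no two summing to 46.
The 17th integer lands in an occupied pair, forcing a sum of 46.

17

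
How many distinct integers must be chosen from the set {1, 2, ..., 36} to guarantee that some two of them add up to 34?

21

A set avoiding the sum 34 can contain at most one of each pair {x, 34−x}, plus the 4 elements whose complement lies outside the range or equal to its own complement.
The integers 17, …, 36 (20 of them) are such a set: any two sum to at least 17+18 = 35 > 34.
Any 21st integer completes one of the 16 pairs, so 21 choices force a sum of 34.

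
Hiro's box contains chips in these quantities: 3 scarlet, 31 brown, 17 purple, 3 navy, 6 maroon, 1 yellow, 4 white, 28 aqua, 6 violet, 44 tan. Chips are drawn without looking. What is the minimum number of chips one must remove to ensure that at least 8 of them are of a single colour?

By pigeonhole, put each drawn chip into a box by colour. The largest draw with every box below 8 takes min(count, 7) from each colour; colours with fewer than 7 contribute all they have.
Σ min(cᵢ, 7) = 3 + 7 + 7 + 3 + 6 + 1 + 4 + 7 + 6 + 7 = 51.
Draw number 51 + 1 = 52 must push one box to 8.

52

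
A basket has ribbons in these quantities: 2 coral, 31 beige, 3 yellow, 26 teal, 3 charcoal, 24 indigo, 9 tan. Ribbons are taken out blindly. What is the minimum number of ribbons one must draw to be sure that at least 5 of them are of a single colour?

25

An adversary could hand out at most 4 ribbons per colour (coral, yellow, charcoal run out sooner): 2 + 4 + 3 + 4 + 3 + 4 + 4 = 24 ribbons and still no colour has 5.
Pigeonhole: one more ribbon lands in a colour already at 4, so 25 draws are enough and 24 are not.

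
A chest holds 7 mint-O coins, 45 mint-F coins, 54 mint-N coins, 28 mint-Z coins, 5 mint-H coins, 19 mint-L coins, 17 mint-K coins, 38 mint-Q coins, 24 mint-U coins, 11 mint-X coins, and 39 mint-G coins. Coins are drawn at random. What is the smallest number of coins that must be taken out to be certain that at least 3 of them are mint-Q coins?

252

In the worst case for collecting mint-Q coins, every non-mint-Q coin comes out first.
There are 7 + 45 + 54 + 28 + 5 + 19 + 17 + 24 + 11 + 39 = 249 non-mint-Q coins altogether.
After those, each further coin must be mint-Q, so 249 + 3 = 252 draws guarantee 3 mint-Q coins.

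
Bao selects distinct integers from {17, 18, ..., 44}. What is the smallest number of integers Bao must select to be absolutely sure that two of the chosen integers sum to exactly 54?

19

Group the elements by complementary pair {x, 54−x}: {17,37}, {18,36}, {19,35}, …, giving 10 two-element pairs, the single value 27 (it cannot pair with itself since the integers are distinct), and 7 integers whose partner 54−x falls outside [17,44].
Pigeonhole: treating each of those 18 groups as a pigeonhole, one can pick one integer per group — 18 integers — with no two summing to 54.
The 19th integer lands in an occupied pair, forcing a sum of 54.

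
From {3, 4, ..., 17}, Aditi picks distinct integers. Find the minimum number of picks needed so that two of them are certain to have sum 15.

11

A set avoiding the sum 15 can contain at most one of each pair {x, 15−x}, plus the 5 elements whose complement lies outside the range.
The integers 8, …, 17 (10 of them) are such a set: any two sum to at least 8+9 = 17 > 15.
By pigeonhole, any 11th integer completes one of the 5 pairs, so 11 choices force a sum of 15.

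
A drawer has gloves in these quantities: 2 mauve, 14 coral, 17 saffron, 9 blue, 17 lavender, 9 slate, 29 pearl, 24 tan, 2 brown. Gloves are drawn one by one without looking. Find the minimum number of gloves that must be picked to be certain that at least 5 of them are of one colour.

By the pigeonhole principle, put each drawn glove into a box by colour. The largest draw with every box below 5 takes min(count, 4) from each colour; colours with fewer than 4 contribute all they have.
Σ min(cᵢ, 4) = 2 + 4 + 4 + 4 + 4 + 4 + 4 + 4 + 2 = 32.
Draw number 32 + 1 = 33 must push one box to 5.

33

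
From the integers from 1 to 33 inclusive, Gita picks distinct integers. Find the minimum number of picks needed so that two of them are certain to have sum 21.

Two chosen integers sum to 21 exactly when both halves of some pair {x, 21−x} with 1 ≤ x ≤ 21−x ≤ 20 are chosen — 10 such pairs.
The remaining 13 elements (those with no distinct partner in range) can never complete a 21-sum, so the worst case takes all of them and one from each pair: 13 + 10 = 23.
Pigeonhole: the 24th integer has to be the second member of some pair, so 23 + 1 = 24.

24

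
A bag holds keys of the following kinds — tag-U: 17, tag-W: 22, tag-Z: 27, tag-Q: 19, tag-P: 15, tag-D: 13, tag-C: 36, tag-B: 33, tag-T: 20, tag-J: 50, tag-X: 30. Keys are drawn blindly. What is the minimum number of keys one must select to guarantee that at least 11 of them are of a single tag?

111

The 11 tags are the holes; the keys drawn are the pigeons.
To avoid 11 of any one tag, the worst case takes at most 10 of each tag.
That gives 10 + 10 + 10 + 10 + 10 + 10 + 10 + 10 + 10 + 10 + 10 = 110 keys with no tag reaching 11.
The next key forces some tag to 11, so 110 + 1 = 111.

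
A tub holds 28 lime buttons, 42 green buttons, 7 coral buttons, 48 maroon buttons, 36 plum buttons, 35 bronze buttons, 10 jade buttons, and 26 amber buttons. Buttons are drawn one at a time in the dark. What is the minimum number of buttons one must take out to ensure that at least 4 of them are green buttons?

194

In the worst case for collecting green buttons, every non-green button comes out first.
There are 28 + 7 + 48 + 36 + 35 + 10 + 26 = 190 non-green buttons altogether.
After those, each further button must be green, so 190 + 4 = 194 draws guarantee 4 green buttons.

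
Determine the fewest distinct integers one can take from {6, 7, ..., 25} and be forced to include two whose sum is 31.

A set avoiding the sum 31 can contain at most one of each pair {x, 31−x}.
The integers 16, …, 25 (10 of them) are such a set: any two sum to at least 16+17 = 33 > 31.
Any 11th integer completes one of the 10 pairs, so 11 choices force a sum of 31.

11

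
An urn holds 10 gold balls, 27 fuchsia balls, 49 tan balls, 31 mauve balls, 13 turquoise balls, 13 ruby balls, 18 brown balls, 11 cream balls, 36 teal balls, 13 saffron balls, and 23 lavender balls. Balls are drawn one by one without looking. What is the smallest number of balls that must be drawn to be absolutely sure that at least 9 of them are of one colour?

An adversary could hand out at most 8 balls per colour: 8 + 8 + 8 + 8 + 8 + 8 + 8 + 8 + 8 + 8 + 8 = 88 balls and still no colour has 9.
By the pigeonhole principle, one more ball lands in a colour already at 8, so 89 draws are enough and 88 are not.

89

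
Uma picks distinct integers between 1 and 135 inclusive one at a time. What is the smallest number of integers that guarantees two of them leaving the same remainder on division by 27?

By pigeonhole, the 27 residue classes mod 27 are the pigeonholes.
With 27 integers one could put 1 in each residue class and have no class reach 2.
The 28th integer pushes some class to 2, so 27·1 + 1 = 28.

28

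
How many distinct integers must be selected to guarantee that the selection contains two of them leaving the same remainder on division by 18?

Pigeonhole: the 18 residue classes mod 18 are the pigeonholes.
With 18 integers one could put 1 in each residue class and have no class reach 2.
The 19th integer pushes some class to 2, so 18·1 + 1 = 19.

19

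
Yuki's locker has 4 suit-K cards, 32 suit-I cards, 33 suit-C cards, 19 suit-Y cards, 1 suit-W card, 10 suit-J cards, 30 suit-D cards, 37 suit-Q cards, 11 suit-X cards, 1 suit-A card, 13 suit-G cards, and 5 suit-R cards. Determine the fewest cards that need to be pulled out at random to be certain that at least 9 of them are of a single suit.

76

Put each drawn card into a box by suit. The largest draw with every box below 9 takes min(count, 8) from each suit; suits with fewer than 8 contribute all they have.
Σ min(cᵢ, 8) = 4 + 8 + 8 + 8 + 1 + 8 + 8 + 8 + 8 + 1 + 8 + 5 = 75.
Draw number 75 + 1 = 76 must push one box to 9.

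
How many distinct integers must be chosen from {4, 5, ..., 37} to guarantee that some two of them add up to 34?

Two chosen integers sum to 34 exactly when both halves of some pair {x, 34−x} with 4 ≤ x ≤ 34−x ≤ 30 are chosen — 13 such pairs.
The remaining 8 elements (those with no distinct partner in range) can never complete a 34-sum, so the worst case takes all of them and one from each pair: 8 + 13 = 21.
By pigeonhole, the 22nd integer has to be the second member of some pair, so 21 + 1 = 22.

22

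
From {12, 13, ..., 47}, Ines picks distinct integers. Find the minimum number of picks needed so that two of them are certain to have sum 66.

23

Two chosen integers sum to 66 exactly when both halves of some pair {x, 66−x} with 19 ≤ x ≤ 66−x ≤ 47 are chosen — 14 such pairs.
The remaining 8 elements (those with no distinct partner in range) can never complete a 66-sum, so the worst case takes all of them and one from each pair: 8 + 14 = 22.
By pigeonhole, the 23rd integer has to be the second member of some pair, so 22 + 1 = 23.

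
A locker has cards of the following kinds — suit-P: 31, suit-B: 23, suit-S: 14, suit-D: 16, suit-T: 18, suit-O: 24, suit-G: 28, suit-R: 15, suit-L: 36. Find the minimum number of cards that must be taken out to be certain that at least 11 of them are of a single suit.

By pigeonhole, put each drawn card into a box by suit. The largest draw with every box below 11 takes min(count, 10) from each suit.
Σ min(cᵢ, 10) = 10 + 10 + 10 + 10 + 10 + 10 + 10 + 10 + 10 = 90.
Draw number 90 + 1 = 91 must push one box to 11.

91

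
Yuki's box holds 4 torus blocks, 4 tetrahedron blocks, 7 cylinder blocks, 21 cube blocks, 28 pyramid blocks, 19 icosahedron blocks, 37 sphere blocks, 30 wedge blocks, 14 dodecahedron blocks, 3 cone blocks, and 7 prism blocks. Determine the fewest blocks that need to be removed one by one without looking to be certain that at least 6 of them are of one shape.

52

By the pigeonhole principle, the 11 shapes are the holes; the blocks drawn are the pigeons.
To avoid 6 of any one shape, the worst case takes at most 5 of each shape, or every block of a shape that has fewer than 5.
That gives 4 + 4 + 5 + 5 + 5 + 5 + 5 + 5 + 5 + 3 + 5 = 51 blocks with no shape reaching 6.
The next block forces some shape to 6, so 51 + 1 = 52.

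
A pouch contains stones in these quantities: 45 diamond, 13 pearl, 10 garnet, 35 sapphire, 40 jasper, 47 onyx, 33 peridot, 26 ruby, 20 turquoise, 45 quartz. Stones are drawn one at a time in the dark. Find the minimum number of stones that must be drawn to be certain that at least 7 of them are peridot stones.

In the worst case for collecting peridot stones, every non-peridot stone comes out first.
There are 45 + 13 + 10 + 35 + 40 + 47 + 26 + 20 + 45 = 281 non-peridot stones altogether.
After those, each further stone must be peridot, so 281 + 7 = 288 draws guarantee 7 peridot stones.

288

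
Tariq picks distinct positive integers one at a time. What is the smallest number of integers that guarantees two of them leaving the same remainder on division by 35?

36

The 35 residue classes mod 35 are the pigeonholes.
With 35 integers one could put 1 in each residue class and have no class reach 2.
The 36th integer pushes some class to 2, so 35·1 + 1 = 36.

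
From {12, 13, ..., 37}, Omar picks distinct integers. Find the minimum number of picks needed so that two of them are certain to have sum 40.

Two chosen integers sum to 40 exactly when both halves of some pair {x, 40−x} with 12 ≤ x ≤ 40−x ≤ 28 are chosen — 8 such pairs.
The remaining 10 elements (those with no distinct partner in range) can never complete a 40-sum, so the worst case takes all of them and one from each pair: 10 + 8 = 18.
By the pigeonhole principle, the 19th integer has to be the second member of some pair, so 18 + 1 = 19.

19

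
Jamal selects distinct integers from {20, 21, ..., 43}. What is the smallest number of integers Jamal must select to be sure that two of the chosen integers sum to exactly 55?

Two chosen integers sum to 55 exactly when both halves of some pair {x, 55−x} with 20 ≤ x ≤ 55−x ≤ 35 are chosen — 8 such pairs.
The remaining 8 elements (those with no distinct partner in range) can never complete a 55-sum, so the worst case takes all of them and one from each pair: 8 + 8 = 16.
By pigeonhole, the 17th integer has to be the second member of some pair, so 16 + 1 = 17.

17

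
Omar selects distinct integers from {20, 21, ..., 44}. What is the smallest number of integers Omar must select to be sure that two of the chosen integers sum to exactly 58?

A set avoiding the sum 58 can contain at most one of each pair {x, 58−x}, plus the 7 elements whose complement lies outside the range or equal to its own complement.
The integers 29, …, 44 (16 of them) are such a set: any two sum to at least 29+30 = 59 > 58.
By the pigeonhole principle, any 17th integer completes one of the 9 pairs, so 17 choices force a sum of 58.

17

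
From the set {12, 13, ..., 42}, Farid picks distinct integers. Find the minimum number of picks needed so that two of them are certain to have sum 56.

18

A set avoiding the sum 56 can contain at most one of each pair {x, 56−x}, plus the 3 elements whose complement lies outside the range or equal to its own complement.
The integers 12, …, 28 (17 of them) are such a set: any two sum to at least 12+13 = 25 and at most 27+28 = 55 < 56.
Any 18th integer completes one of the 14 pairs, so 18 choices force a sum of 56.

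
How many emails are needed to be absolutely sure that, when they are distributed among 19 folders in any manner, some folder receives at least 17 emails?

305

With 304 emails one could put exactly 16 in each of the 19 folders, and no folder would reach 17.
One more email must land in a folder that already has 16, giving it 17.
So 19 × 16 + 1 = 305 emails are required.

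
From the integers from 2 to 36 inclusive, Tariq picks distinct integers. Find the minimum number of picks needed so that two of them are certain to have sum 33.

Two chosen integers sum to 33 exactly when both halves of some pair {x, 33−x} with 2 ≤ x ≤ 33−x ≤ 31 are chosen — 15 such pairs.
The remaining 5 elements (those with no distinct partner in range) can never complete a 33-sum, so the worst case takes all of them and one from each pair: 5 + 15 = 20.
By the pigeonhole principle, the 21st integer has to be the second member of some pair, so 20 + 1 = 21.

21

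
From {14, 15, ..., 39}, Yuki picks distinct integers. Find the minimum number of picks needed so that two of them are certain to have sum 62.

19

Two chosen integers sum to 62 exactly when both halves of some pair {x, 62−x} with 23 ≤ x ≤ 62−x ≤ 39 are chosen — 8 such pairs.
The remaining 10 elements (those with no distinct partner in range) can never complete a 62-sum, so the worst case takes all of them and one from each pair: 10 + 8 = 18.
Pigeonhole: the 19th integer has to be the second member of some pair, so 18 + 1 = 19.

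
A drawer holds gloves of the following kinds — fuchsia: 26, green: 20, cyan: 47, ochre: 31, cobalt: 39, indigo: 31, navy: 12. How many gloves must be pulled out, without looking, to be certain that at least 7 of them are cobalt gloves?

In the worst case for collecting cobalt gloves, every non-cobalt glove comes out first.
There are 26 + 20 + 47 + 31 + 31 + 12 = 167 non-cobalt gloves altogether.
After those, each further glove must be cobalt, so 167 + 7 = 174 draws guarantee 7 cobalt gloves.

174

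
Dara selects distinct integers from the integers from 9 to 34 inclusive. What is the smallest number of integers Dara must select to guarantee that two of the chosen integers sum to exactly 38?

17

Two chosen integers sum to 38 exactly when both halves of some pair {x, 38−x} with 9 ≤ x ≤ 38−x ≤ 29 are chosen — 10 such pairs.
The remaining 6 elements (those with no distinct partner in range) can never complete a 38-sum, so the worst case takes all of them and one from each pair: 6 + 10 = 16.
The 17th integer has to be the second member of some pair, so 16 + 1 = 17.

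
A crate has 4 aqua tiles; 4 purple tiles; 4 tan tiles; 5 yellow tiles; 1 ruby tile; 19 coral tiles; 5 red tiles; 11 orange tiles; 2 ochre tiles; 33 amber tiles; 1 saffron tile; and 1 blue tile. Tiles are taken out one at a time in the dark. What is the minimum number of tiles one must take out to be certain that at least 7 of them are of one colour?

Put each drawn tile into a box by colour. The largest draw with every box below 7 takes min(count, 6) from each colour; colours with fewer than 6 contribute all they have.
Σ min(cᵢ, 6) = 4 + 4 + 4 + 5 + 1 + 6 + 5 + 6 + 2 + 6 + 1 + 1 = 45.
Draw number 45 + 1 = 46 must push one box to 7.

46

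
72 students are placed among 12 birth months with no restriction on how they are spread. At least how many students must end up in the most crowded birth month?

6

Pigeonhole: the 12 birth months are the holes and the 72 students are the pigeons.
If every birth month held at most 5 students, the total would be at most 12 × 5 = 60, which is less than 72.
So some birth month holds at least ⌈72/12⌉ = 6 students.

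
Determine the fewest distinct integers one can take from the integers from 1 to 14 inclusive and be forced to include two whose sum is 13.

Two chosen integers sum to 13 exactly when both halves of some pair {x, 13−x} with 1 ≤ x ≤ 13−x ≤ 12 are chosen — 6 such pairs.
The remaining 2 elements (those with no distinct partner in range) can never complete a 13-sum, so the worst case takes all of them and one from each pair: 2 + 6 = 8.
The 9th integer has to be the second member of some pair, so 8 + 1 = 9.

9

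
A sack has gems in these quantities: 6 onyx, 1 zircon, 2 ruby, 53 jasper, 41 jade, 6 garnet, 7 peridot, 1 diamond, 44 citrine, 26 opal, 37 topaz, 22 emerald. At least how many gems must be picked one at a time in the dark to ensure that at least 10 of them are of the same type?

78

The 12 types are the holes; the gems drawn are the pigeons.
To avoid 10 of any one type, the worst case takes at most 9 of each type, or every gem of a type that has fewer than 9.
That gives 6 + 1 + 2 + 9 + 9 + 6 + 7 + 1 + 9 + 9 + 9 + 9 = 77 gems with no type reaching 10.
The next gem forces some type to 10, so 77 + 1 = 78.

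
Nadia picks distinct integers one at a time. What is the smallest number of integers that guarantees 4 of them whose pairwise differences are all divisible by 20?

61

Integers whose pairwise differences are multiples of 20 are exactly those sharing a remainder mod 20. By pigeonhole, the 20 residue classes mod 20 are the pigeonholes.
With 60 integers one could put 3 in each residue class and have no class reach 4.
The 61st integer pushes some class to 4, so 20·3 + 1 = 61.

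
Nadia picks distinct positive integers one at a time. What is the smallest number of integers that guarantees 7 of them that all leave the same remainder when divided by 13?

By pigeonhole, the 13 residue classes mod 13 are the pigeonholes.
With 78 integers one could put 6 in each residue class and have no class reach 7.
The 79th integer pushes some class to 7, so 13·6 + 1 = 79.

79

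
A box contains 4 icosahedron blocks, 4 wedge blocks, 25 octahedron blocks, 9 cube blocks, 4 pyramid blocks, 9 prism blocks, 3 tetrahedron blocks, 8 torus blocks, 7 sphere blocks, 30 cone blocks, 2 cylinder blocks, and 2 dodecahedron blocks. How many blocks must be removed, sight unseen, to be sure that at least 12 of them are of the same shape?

75

By the pigeonhole principle, the 12 shapes are the holes; the blocks drawn are the pigeons.
To avoid 12 of any one shape, the worst case takes at most 11 of each shape, or every block of a shape that has fewer than 11.
That gives 4 + 4 + 11 + 9 + 4 + 9 + 3 + 8 + 7 + 11 + 2 + 2 = 74 blocks with no shape reaching 12.
The next block forces some shape to 12, so 74 + 1 = 75.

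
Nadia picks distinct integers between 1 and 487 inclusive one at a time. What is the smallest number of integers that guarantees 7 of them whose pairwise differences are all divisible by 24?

Integers whose pairwise differences are multiples of 24 are exactly those sharing a remainder mod 24. The 24 residue classes mod 24 are the pigeonholes.
With 144 integers one could put 6 in each residue class and have no class reach 7.
The 145th integer pushes some class to 7, so 24·6 + 1 = 145.

145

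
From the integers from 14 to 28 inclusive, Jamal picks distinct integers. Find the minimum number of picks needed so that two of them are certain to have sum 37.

Group the elements by complementary pair {x, 37−x}: {14,23}, {15,22}, {16,21}, …, giving 5 two-element pairs and 5 integers whose partner 37−x falls outside [14,28].
Pigeonhole: treating each of those 10 groups as a pigeonhole, one can pick one integer per group — 10 integers — with no two summing to 37.
The 11th integer lands in an occupied pair, forcing a sum of 37.

11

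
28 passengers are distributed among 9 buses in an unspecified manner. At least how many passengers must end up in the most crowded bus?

4

The 9 buses are the holes and the 28 passengers are the pigeons.
If every bus held at most 3 passengers, the total would be at most 9 × 3 = 27, which is less than 28.
So some bus holds at least ⌈28/9⌉ = 4 passengers.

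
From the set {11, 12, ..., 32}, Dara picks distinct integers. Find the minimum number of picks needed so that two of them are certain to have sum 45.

A set avoiding the sum 45 can contain at most one of each pair {x, 45−x}, plus the 2 elements whose complement lies outside the range.
The integers 11, …, 22 (12 of them) are such a set: any two sum to at least 11+12 = 23 and at most 21+22 = 43 < 45.
By the pigeonhole principle, any 13th integer completes one of the 10 pairs, so 13 choices force a sum of 45.

13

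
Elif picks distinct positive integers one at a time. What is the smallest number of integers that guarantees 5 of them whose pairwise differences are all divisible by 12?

Integers whose pairwise differences are multiples of 12 are exactly those sharing a remainder mod 12. Pigeonhole: the 12 residue classes mod 12 are the pigeonholes.
With 48 integers one could put 4 in each residue class and have no class reach 5.
The 49th integer pushes some class to 5, so 12·4 + 1 = 49.

49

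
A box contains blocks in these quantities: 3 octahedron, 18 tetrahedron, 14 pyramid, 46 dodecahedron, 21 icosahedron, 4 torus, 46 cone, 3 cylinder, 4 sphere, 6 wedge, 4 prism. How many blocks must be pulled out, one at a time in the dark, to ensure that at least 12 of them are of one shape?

80

An adversary could hand out at most 11 blocks per shape (6 shapes run out sooner): 3 + 11 + 11 + 11 + 11 + 4 + 11 + 3 + 4 + 6 + 4 = 79 blocks and still no shape has 12.
One more block lands in a shape already at 11, so 80 draws are enough and 79 are not.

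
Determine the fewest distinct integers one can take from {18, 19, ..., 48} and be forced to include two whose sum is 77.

A set avoiding the sum 77 can contain at most one of each pair {x, 77−x}, plus the 11 elements whose complement lies outside the range.
The integers 18, …, 38 (21 of them) are such a set: any two sum to at least 18+19 = 37 and at most 37+38 = 75 < 77.
Any 22nd integer completes one of the 10 pairs, so 22 choices force a sum of 77.

22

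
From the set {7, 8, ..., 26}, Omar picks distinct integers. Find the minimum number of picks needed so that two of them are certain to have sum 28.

A set avoiding the sum 28 can contain at most one of each pair {x, 28−x}, plus the 6 elements whose complement lies outside the range or equal to its own complement.
The integers 14, …, 26 (13 of them) are such a set: any two sum to at least 14+15 = 29 > 28.
By pigeonhole, any 14th integer completes one of the 7 pairs, so 14 choices force a sum of 28.

14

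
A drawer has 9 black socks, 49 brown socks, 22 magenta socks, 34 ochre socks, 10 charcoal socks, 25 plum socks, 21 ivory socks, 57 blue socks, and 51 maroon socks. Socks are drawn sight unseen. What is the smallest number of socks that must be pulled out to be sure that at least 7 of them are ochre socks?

In the worst case for collecting ochre socks, every non-ochre sock comes out first.
There are 9 + 49 + 22 + 10 + 25 + 21 + 57 + 51 = 244 non-ochre socks altogether.
After those, each further sock must be ochre, so 244 + 7 = 251 draws guarantee 7 ochre socks.

251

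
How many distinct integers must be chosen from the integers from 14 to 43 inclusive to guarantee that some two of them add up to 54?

18

Two chosen integers sum to 54 exactly when both halves of some pair {x, 54−x} with 14 ≤ x ≤ 54−x ≤ 40 are chosen — 13 such pairs.
The remaining 4 elements (those with no distinct partner in range) can never complete a 54-sum, so the worst case takes all of them and one from each pair: 4 + 13 = 17.
The 18th integer has to be the second member of some pair, so 17 + 1 = 18.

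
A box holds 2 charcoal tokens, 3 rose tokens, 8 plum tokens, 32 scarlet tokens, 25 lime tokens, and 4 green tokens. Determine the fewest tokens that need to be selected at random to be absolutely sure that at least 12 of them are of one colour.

By pigeonhole, the 6 colours are the holes; the tokens drawn are the pigeons.
To avoid 12 of any one colour, the worst case takes at most 11 of each colour, or every token of a colour that has fewer than 11.
That gives 2 + 3 + 8 + 11 + 11 + 4 = 39 tokens with no colour reaching 12.
The next token forces some colour to 12, so 39 + 1 = 40.

40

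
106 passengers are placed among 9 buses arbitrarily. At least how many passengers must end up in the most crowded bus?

12

By the pigeonhole principle, the 9 buses are the holes and the 106 passengers are the pigeons.
If every bus held at most 11 passengers, the total would be at most 9 × 11 = 99, which is less than 106.
So some bus holds at least ⌈106/9⌉ = 12 passengers.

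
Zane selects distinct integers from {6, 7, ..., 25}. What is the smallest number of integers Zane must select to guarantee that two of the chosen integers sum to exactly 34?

13

Two chosen integers sum to 34 exactly when both halves of some pair {x, 34−x} with 9 ≤ x ≤ 34−x ≤ 25 are chosen — 8 such pairs.
The remaining 4 elements (those with no distinct partner in range) can never complete a 34-sum, so the worst case takes all of them and one from each pair: 4 + 8 = 12.
By pigeonhole, the 13th integer has to be the second member of some pair, so 12 + 1 = 13.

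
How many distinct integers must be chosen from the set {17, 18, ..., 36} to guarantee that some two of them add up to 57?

A set avoiding the sum 57 can contain at most one of each pair {x, 57−x}, plus the 4 elements whose complement lies outside the range.
The integers 17, …, 28 (12 of them) are such a set: any two sum to at least 17+18 = 35 and at most 27+28 = 55 < 57.
Any 13th integer completes one of the 8 pairs, so 13 choices force a sum of 57.

13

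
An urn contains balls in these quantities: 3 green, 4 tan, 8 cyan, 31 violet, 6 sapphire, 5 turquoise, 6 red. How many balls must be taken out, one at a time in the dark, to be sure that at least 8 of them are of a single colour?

39

An adversary could hand out at most 7 balls per colour (5 colours run out sooner): 3 + 4 + 7 + 7 + 6 + 5 + 6 = 38 balls and still no colour has 8.
By the pigeonhole principle, one more ball lands in a colour already at 7, so 39 draws are enough and 38 are not.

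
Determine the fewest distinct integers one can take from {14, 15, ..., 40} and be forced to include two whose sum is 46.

19

Two chosen integers sum to 46 exactly when both halves of some pair {x, 46−x} with 14 ≤ x ≤ 46−x ≤ 32 are chosen — 9 such pairs.
The remaining 9 elements (those with no distinct partner in range) can never complete a 46-sum, so the worst case takes all of them and one from each pair: 9 + 9 = 18.
By pigeonhole, the 19th integer has to be the second member of some pair, so 18 + 1 = 19.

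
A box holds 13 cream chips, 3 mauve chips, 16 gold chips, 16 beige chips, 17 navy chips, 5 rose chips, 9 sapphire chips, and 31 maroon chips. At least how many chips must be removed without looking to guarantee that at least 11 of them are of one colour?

An adversary could hand out at most 10 chips per colour (mauve, rose, sapphire run out sooner): 10 + 3 + 10 + 10 + 10 + 5 + 9 + 10 = 67 chips and still no colour has 11.
By the pigeonhole principle, one more chip lands in a colour already at 10, so 68 draws are enough and 67 are not.

68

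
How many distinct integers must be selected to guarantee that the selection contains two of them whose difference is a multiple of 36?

Integers whose pairwise differences are multiples of 36 are exactly those sharing a remainder mod 36. By the pigeonhole principle, the 36 residue classes mod 36 are the pigeonholes.
With 36 integers one could put 1 in each residue class and have no class reach 2.
The 37th integer pushes some class to 2, so 36·1 + 1 = 37.

37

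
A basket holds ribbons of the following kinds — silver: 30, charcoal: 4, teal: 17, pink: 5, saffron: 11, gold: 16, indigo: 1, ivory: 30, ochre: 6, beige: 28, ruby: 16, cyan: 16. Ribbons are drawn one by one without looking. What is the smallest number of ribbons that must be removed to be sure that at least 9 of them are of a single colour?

An adversary could hand out at most 8 ribbons per colour (4 colours run out sooner): 8 + 4 + 8 + 5 + 8 + 8 + 1 + 8 + 6 + 8 + 8 + 8 = 80 ribbons and still no colour has 9.
One more ribbon lands in a colour already at 8, so 81 draws are enough and 80 are not.

81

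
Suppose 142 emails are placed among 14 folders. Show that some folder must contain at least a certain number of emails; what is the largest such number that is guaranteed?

By pigeonhole, the 14 folders are the holes and the 142 emails are the pigeons.
If every folder held at most 10 emails, the total would be at most 14 × 10 = 140, which is less than 142.
So some folder holds at least ⌈142/14⌉ = 11 emails.

11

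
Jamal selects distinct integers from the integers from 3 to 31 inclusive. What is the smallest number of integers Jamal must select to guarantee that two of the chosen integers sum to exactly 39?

18

Group the elements by complementary pair {x, 39−x}: {8,31}, {9,30}, {10,29}, …, giving 12 two-element pairs and 5 integers whose partner 39−x falls outside [3,31].
By pigeonhole, treating each of those 17 groups as a pigeonhole, one can pick one integer per group — 17 integers — with no two summing to 39.
The 18th integer lands in an occupied pair, forcing a sum of 39.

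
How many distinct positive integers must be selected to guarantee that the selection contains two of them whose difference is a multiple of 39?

Integers whose pairwise differences are multiples of 39 are exactly those sharing a remainder mod 39. The 39 residue classes mod 39 are the pigeonholes.
With 39 integers one could put 1 in each residue class and have no class reach 2.
The 40th integer pushes some class to 2, so 39·1 + 1 = 40.

40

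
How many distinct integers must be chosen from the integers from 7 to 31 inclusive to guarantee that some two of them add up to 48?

19

A set avoiding the sum 48 can contain at most one of each pair {x, 48−x}, plus the 11 elements whose complement lies outside the range or equal to its own complement.
The integers 7, …, 24 (18 of them) are such a set: any two sum to at least 7+8 = 15 and at most 23+24 = 47 < 48.
By pigeonhole, any 19th integer completes one of the 7 pairs, so 19 choices force a sum of 48.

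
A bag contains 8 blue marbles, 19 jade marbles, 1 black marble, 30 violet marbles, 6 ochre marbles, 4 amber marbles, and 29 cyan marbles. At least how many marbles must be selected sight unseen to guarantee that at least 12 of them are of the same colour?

The 7 colours are the holes; the marbles drawn are the pigeons.
To avoid 12 of any one colour, the worst case takes at most 11 of each colour, or every marble of a colour that has fewer than 11.
That gives 8 + 11 + 1 + 11 + 6 + 4 + 11 = 52 marbles with no colour reaching 12.
The next marble forces some colour to 12, so 52 + 1 = 53.

53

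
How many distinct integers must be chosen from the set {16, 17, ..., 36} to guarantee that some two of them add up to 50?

13

Group the elements by complementary pair {x, 50−x}: {16,34}, {17,33}, {18,32}, …, giving 9 two-element pairs, the single value 25 (it cannot pair with itself since the integers are distinct), and 2 integers whose partner 50−x falls outside [16,36].
By the pigeonhole principle, treating each of those 12 groups as a pigeonhole, one can pick one integer per group — 12 integers — with no two summing to 50.
The 13th integer lands in an occupied pair, forcing a sum of 50.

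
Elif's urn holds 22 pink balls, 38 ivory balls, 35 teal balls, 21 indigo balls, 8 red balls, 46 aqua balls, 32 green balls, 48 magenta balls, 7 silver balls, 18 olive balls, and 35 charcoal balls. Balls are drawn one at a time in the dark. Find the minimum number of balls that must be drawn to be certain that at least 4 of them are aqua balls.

268

In the worst case for collecting aqua balls, every non-aqua ball comes out first.
There are 22 + 38 + 35 + 21 + 8 + 32 + 48 + 7 + 18 + 35 = 264 non-aqua balls altogether.
After those, each further ball must be aqua, so 264 + 4 = 268 draws guarantee 4 aqua balls.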